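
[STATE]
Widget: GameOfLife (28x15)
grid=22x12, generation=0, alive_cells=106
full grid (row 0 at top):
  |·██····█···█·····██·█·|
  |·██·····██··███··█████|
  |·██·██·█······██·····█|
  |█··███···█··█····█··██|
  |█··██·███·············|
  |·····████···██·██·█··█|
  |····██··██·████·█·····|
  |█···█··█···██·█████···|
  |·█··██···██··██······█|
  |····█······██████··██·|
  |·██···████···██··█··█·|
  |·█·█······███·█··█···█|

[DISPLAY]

Gen: 0                      
·██····█···█·····██·█·      
·██·····██··███··█████      
·██·██·█······██·····█      
█··███···█··█····█··██      
█··██·███·············      
·····████···██·██·█··█      
····██··██·████·█·····      
█···█··█···██·█████···      
·█··██···██··██······█      
····█······██████··██·      
·██···████···██··█··█·      
·█·█······███·█··█···█      
                            
                            


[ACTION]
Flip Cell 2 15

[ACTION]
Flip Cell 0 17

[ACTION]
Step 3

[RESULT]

Gen: 3                      
·······███···█·█·██··█      
█····██·██·██·█·█·····      
██···██·██·██·····█···      
···········██··█······      
············██·█·█████      
···██·····███·██·███··      
··█·············███···      
···██····██·····███···      
······██·········█····      
······███·········█···      
██····████·······██·█·      
···········█·····████·      
                            
                            


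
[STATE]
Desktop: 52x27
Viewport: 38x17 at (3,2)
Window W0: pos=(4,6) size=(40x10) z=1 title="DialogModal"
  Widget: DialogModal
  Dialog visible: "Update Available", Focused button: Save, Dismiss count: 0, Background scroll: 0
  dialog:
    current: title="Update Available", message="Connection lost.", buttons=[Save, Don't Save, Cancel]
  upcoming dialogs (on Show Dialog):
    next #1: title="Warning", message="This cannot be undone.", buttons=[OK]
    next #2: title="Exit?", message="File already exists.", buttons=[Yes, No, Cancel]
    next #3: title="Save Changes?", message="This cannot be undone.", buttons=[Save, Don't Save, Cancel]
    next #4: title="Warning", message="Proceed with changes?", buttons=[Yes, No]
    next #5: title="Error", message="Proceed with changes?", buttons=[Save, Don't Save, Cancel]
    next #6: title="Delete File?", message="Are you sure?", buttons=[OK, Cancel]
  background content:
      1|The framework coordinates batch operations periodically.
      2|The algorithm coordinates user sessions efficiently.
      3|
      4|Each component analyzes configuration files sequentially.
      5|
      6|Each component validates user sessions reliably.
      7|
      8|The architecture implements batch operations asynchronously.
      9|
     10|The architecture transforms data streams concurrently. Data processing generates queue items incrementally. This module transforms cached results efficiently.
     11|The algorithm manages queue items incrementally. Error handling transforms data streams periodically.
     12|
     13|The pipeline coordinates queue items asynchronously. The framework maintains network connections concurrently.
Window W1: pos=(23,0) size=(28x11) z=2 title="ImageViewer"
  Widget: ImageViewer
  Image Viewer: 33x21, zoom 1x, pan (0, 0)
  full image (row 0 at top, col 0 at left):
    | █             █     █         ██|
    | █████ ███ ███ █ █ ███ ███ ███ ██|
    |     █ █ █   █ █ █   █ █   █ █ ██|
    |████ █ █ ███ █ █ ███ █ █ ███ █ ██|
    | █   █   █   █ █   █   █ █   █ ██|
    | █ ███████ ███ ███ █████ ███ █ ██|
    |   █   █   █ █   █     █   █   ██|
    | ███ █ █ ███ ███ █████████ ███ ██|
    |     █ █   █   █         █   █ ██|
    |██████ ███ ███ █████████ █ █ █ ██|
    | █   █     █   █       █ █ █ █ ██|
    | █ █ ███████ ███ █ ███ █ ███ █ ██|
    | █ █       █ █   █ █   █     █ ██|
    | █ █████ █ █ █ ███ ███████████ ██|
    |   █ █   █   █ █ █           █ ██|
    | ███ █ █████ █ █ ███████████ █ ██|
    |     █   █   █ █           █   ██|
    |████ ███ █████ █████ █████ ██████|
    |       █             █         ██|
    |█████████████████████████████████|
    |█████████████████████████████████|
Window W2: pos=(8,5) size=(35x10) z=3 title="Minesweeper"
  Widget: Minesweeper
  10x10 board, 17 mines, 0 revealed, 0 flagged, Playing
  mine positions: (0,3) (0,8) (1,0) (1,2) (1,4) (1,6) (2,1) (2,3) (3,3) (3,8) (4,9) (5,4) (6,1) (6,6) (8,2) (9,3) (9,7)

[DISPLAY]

                    ┠─────────────────
                    ┃ █             █ 
                    ┃ █████ ███ ███ █ 
     ┏━━━━━━━━━━━━━━━━━━━━━━━━━━━━━━━━
 ┏━━━┃ Minesweeper                    
 ┃ Di┠────────────────────────────────
 ┠───┃■■■■■■■■■■                      
 ┃The┃■■■■■■■■■■                      
 ┃The┃■■■■■■■■■■                      
 ┃   ┃■■■■■■■■■■                      
 ┃Eac┃■■■■■■■■■■                      
 ┃   ┃■■■■■■■■■■                      
 ┃Eac┗━━━━━━━━━━━━━━━━━━━━━━━━━━━━━━━━
 ┗━━━━━━━━━━━━━━━━━━━━━━━━━━━━━━━━━━━━
                                      
                                      
                                      


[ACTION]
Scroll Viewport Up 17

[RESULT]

                    ┏━━━━━━━━━━━━━━━━━
                    ┃ ImageViewer     
                    ┠─────────────────
                    ┃ █             █ 
                    ┃ █████ ███ ███ █ 
     ┏━━━━━━━━━━━━━━━━━━━━━━━━━━━━━━━━
 ┏━━━┃ Minesweeper                    
 ┃ Di┠────────────────────────────────
 ┠───┃■■■■■■■■■■                      
 ┃The┃■■■■■■■■■■                      
 ┃The┃■■■■■■■■■■                      
 ┃   ┃■■■■■■■■■■                      
 ┃Eac┃■■■■■■■■■■                      
 ┃   ┃■■■■■■■■■■                      
 ┃Eac┗━━━━━━━━━━━━━━━━━━━━━━━━━━━━━━━━
 ┗━━━━━━━━━━━━━━━━━━━━━━━━━━━━━━━━━━━━
                                      


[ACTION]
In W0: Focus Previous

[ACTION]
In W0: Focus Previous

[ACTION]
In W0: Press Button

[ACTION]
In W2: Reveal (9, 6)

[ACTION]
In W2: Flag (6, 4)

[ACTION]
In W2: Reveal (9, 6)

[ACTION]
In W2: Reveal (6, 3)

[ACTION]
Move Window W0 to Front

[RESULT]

                    ┏━━━━━━━━━━━━━━━━━
                    ┃ ImageViewer     
                    ┠─────────────────
                    ┃ █             █ 
                    ┃ █████ ███ ███ █ 
     ┏━━━━━━━━━━━━━━━━━━━━━━━━━━━━━━━━
 ┏━━━━━━━━━━━━━━━━━━━━━━━━━━━━━━━━━━━━
 ┃ DialogModal                        
 ┠────────────────────────────────────
 ┃The framework coordinates batch oper
 ┃The algorithm coordinates user sessi
 ┃                                    
 ┃Each component analyzes configuratio
 ┃                                    
 ┃Each component validates user sessio
 ┗━━━━━━━━━━━━━━━━━━━━━━━━━━━━━━━━━━━━
                                      


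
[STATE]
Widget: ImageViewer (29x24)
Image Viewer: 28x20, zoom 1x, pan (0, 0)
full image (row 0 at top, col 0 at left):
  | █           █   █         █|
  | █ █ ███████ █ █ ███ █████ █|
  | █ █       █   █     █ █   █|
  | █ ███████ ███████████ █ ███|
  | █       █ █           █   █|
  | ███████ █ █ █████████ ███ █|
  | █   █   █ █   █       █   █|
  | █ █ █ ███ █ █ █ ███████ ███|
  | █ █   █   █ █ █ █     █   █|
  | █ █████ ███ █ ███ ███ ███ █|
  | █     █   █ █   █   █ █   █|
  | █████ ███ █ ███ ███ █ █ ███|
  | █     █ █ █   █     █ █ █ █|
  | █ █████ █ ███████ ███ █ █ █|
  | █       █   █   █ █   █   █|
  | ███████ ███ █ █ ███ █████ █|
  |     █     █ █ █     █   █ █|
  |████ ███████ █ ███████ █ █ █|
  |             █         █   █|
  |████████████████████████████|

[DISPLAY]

 █           █   █         █ 
 █ █ ███████ █ █ ███ █████ █ 
 █ █       █   █     █ █   █ 
 █ ███████ ███████████ █ ███ 
 █       █ █           █   █ 
 ███████ █ █ █████████ ███ █ 
 █   █   █ █   █       █   █ 
 █ █ █ ███ █ █ █ ███████ ███ 
 █ █   █   █ █ █ █     █   █ 
 █ █████ ███ █ ███ ███ ███ █ 
 █     █   █ █   █   █ █   █ 
 █████ ███ █ ███ ███ █ █ ███ 
 █     █ █ █   █     █ █ █ █ 
 █ █████ █ ███████ ███ █ █ █ 
 █       █   █   █ █   █   █ 
 ███████ ███ █ █ ███ █████ █ 
     █     █ █ █     █   █ █ 
████ ███████ █ ███████ █ █ █ 
             █         █   █ 
████████████████████████████ 
                             
                             
                             
                             


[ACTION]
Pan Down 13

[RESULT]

 █ █████ █ ███████ ███ █ █ █ 
 █       █   █   █ █   █   █ 
 ███████ ███ █ █ ███ █████ █ 
     █     █ █ █     █   █ █ 
████ ███████ █ ███████ █ █ █ 
             █         █   █ 
████████████████████████████ 
                             
                             
                             
                             
                             
                             
                             
                             
                             
                             
                             
                             
                             
                             
                             
                             
                             


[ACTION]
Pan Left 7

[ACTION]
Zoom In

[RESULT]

  ██      ██      ██  ██     
  ██  ██  ██  ██████  ██  ██ 
  ██  ██  ██  ██████  ██  ██ 
  ██  ██      ██      ██  ██ 
  ██  ██      ██      ██  ██ 
  ██  ██████████  ██████  ██ 
  ██  ██████████  ██████  ██ 
  ██          ██      ██  ██ 
  ██          ██      ██  ██ 
  ██████████  ██████  ██  ███
  ██████████  ██████  ██  ███
  ██          ██  ██  ██     
  ██          ██  ██  ██     
  ██  ██████████  ██  ███████
  ██  ██████████  ██  ███████
  ██              ██      ██ 
  ██              ██      ██ 
  ██████████████  ██████  ██ 
  ██████████████  ██████  ██ 
          ██          ██  ██ 
          ██          ██  ██ 
████████  ██████████████  ██ 
████████  ██████████████  ██ 
                          ██ 


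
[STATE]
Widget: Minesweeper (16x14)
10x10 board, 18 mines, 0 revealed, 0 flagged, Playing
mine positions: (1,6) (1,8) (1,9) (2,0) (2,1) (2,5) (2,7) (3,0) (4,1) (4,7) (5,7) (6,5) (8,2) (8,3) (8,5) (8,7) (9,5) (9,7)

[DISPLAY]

■■■■■■■■■■      
■■■■■■■■■■      
■■■■■■■■■■      
■■■■■■■■■■      
■■■■■■■■■■      
■■■■■■■■■■      
■■■■■■■■■■      
■■■■■■■■■■      
■■■■■■■■■■      
■■■■■■■■■■      
                
                
                
                


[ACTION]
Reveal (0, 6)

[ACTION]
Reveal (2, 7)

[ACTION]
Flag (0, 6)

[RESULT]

■■■■■■1■■■      
■■■■■■✹■✹✹      
✹✹■■■✹■✹■■      
✹■■■■■■■■■      
■✹■■■■■✹■■      
■■■■■■■✹■■      
■■■■■✹■■■■      
■■■■■■■■■■      
■■✹✹■✹■✹■■      
■■■■■✹■✹■■      
                
                
                
                


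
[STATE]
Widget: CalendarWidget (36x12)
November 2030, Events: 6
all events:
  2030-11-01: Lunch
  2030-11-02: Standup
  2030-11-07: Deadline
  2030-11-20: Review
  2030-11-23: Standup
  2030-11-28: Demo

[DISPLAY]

           November 2030            
Mo Tu We Th Fr Sa Su                
             1*  2*  3              
 4  5  6  7*  8  9 10               
11 12 13 14 15 16 17                
18 19 20* 21 22 23* 24              
25 26 27 28* 29 30                  
                                    
                                    
                                    
                                    
                                    


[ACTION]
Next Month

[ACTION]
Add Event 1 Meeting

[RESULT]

           December 2030            
Mo Tu We Th Fr Sa Su                
                   1*               
 2  3  4  5  6  7  8                
 9 10 11 12 13 14 15                
16 17 18 19 20 21 22                
23 24 25 26 27 28 29                
30 31                               
                                    
                                    
                                    
                                    


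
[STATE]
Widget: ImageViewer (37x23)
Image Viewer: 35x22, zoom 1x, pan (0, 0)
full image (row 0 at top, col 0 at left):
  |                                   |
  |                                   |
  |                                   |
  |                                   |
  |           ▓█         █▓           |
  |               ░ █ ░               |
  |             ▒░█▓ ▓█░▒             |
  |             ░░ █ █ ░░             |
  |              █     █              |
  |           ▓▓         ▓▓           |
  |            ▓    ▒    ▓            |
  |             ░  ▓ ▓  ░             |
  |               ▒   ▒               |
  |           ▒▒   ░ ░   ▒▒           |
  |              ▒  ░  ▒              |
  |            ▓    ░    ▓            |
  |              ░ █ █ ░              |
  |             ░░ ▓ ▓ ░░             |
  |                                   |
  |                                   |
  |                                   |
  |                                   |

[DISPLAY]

                                     
                                     
                                     
                                     
           ▓█         █▓             
               ░ █ ░                 
             ▒░█▓ ▓█░▒               
             ░░ █ █ ░░               
              █     █                
           ▓▓         ▓▓             
            ▓    ▒    ▓              
             ░  ▓ ▓  ░               
               ▒   ▒                 
           ▒▒   ░ ░   ▒▒             
              ▒  ░  ▒                
            ▓    ░    ▓              
              ░ █ █ ░                
             ░░ ▓ ▓ ░░               
                                     
                                     
                                     
                                     
                                     


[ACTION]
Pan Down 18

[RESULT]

                                     
                                     
                                     
                                     
                                     
                                     
                                     
                                     
                                     
                                     
                                     
                                     
                                     
                                     
                                     
                                     
                                     
                                     
                                     
                                     
                                     
                                     
                                     


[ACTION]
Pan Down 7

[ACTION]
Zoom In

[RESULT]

                              ▒▒     
                      ▒▒▒▒      ░░  ░
                      ▒▒▒▒      ░░  ░
                            ▒▒    ░░ 
                            ▒▒    ░░ 
                        ▓▓        ░░ 
                        ▓▓        ░░ 
                            ░░  ██  █
                            ░░  ██  █
                          ░░░░  ▓▓  ▓
                          ░░░░  ▓▓  ▓
                                     
                                     
                                     
                                     
                                     
                                     
                                     
                                     
                                     
                                     
                                     
                                     


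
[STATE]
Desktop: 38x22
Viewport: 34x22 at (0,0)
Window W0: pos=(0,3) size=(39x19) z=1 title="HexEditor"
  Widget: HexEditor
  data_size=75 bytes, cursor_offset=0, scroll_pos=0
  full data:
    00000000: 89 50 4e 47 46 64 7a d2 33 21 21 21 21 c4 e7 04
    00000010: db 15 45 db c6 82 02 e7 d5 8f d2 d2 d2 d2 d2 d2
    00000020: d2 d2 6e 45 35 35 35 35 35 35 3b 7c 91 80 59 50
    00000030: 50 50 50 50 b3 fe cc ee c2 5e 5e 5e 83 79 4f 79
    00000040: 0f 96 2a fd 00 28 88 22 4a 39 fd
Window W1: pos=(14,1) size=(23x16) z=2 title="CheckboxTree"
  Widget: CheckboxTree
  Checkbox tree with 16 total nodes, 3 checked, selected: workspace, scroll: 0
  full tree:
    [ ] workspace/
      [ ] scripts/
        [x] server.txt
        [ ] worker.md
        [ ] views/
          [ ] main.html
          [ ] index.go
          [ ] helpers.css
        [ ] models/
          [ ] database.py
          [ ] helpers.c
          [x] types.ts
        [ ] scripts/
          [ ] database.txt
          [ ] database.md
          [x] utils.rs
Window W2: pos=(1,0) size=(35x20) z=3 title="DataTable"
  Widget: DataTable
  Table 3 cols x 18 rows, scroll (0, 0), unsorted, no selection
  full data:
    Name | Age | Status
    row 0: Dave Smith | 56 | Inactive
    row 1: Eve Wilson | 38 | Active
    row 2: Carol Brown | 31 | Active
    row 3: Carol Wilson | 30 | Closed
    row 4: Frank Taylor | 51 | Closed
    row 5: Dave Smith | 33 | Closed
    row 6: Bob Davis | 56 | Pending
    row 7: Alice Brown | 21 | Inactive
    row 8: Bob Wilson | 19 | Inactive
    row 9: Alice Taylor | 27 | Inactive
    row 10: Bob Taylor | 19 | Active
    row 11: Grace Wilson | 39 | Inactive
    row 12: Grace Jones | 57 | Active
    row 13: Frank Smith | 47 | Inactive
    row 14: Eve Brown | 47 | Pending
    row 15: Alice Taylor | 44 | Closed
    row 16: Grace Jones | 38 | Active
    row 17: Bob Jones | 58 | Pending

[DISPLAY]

 ┏━━━━━━━━━━━━━━━━━━━━━━━━━━━━━━━━
 ┃ DataTable                      
 ┠────────────────────────────────
┏┃Name        │Age│Status         
┃┃────────────┼───┼────────       
┠┃Dave Smith  │56 │Inactive       
┃┃Eve Wilson  │38 │Active         
┃┃Carol Brown │31 │Active         
┃┃Carol Wilson│30 │Closed         
┃┃Frank Taylor│51 │Closed         
┃┃Dave Smith  │33 │Closed         
┃┃Bob Davis   │56 │Pending        
┃┃Alice Brown │21 │Inactive       
┃┃Bob Wilson  │19 │Inactive       
┃┃Alice Taylor│27 │Inactive       
┃┃Bob Taylor  │19 │Active         
┃┃Grace Wilson│39 │Inactive       
┃┃Grace Jones │57 │Active         
┃┃Frank Smith │47 │Inactive       
┃┗━━━━━━━━━━━━━━━━━━━━━━━━━━━━━━━━
┃                                 
┗━━━━━━━━━━━━━━━━━━━━━━━━━━━━━━━━━


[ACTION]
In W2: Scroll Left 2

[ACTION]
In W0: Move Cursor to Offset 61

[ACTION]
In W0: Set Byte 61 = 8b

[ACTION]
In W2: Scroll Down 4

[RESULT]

 ┏━━━━━━━━━━━━━━━━━━━━━━━━━━━━━━━━
 ┃ DataTable                      
 ┠────────────────────────────────
┏┃Name        │Age│Status         
┃┃────────────┼───┼────────       
┠┃Frank Taylor│51 │Closed         
┃┃Dave Smith  │33 │Closed         
┃┃Bob Davis   │56 │Pending        
┃┃Alice Brown │21 │Inactive       
┃┃Bob Wilson  │19 │Inactive       
┃┃Alice Taylor│27 │Inactive       
┃┃Bob Taylor  │19 │Active         
┃┃Grace Wilson│39 │Inactive       
┃┃Grace Jones │57 │Active         
┃┃Frank Smith │47 │Inactive       
┃┃Eve Brown   │47 │Pending        
┃┃Alice Taylor│44 │Closed         
┃┃Grace Jones │38 │Active         
┃┃Bob Jones   │58 │Pending        
┃┗━━━━━━━━━━━━━━━━━━━━━━━━━━━━━━━━
┃                                 
┗━━━━━━━━━━━━━━━━━━━━━━━━━━━━━━━━━


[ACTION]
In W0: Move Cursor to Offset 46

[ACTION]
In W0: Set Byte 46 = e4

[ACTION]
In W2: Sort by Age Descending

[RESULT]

 ┏━━━━━━━━━━━━━━━━━━━━━━━━━━━━━━━━
 ┃ DataTable                      
 ┠────────────────────────────────
┏┃Name        │Ag▼│Status         
┃┃────────────┼───┼────────       
┠┃Frank Taylor│51 │Closed         
┃┃Frank Smith │47 │Inactive       
┃┃Eve Brown   │47 │Pending        
┃┃Alice Taylor│44 │Closed         
┃┃Grace Wilson│39 │Inactive       
┃┃Eve Wilson  │38 │Active         
┃┃Grace Jones │38 │Active         
┃┃Dave Smith  │33 │Closed         
┃┃Carol Brown │31 │Active         
┃┃Carol Wilson│30 │Closed         
┃┃Alice Taylor│27 │Inactive       
┃┃Alice Brown │21 │Inactive       
┃┃Bob Wilson  │19 │Inactive       
┃┃Bob Taylor  │19 │Active         
┃┗━━━━━━━━━━━━━━━━━━━━━━━━━━━━━━━━
┃                                 
┗━━━━━━━━━━━━━━━━━━━━━━━━━━━━━━━━━


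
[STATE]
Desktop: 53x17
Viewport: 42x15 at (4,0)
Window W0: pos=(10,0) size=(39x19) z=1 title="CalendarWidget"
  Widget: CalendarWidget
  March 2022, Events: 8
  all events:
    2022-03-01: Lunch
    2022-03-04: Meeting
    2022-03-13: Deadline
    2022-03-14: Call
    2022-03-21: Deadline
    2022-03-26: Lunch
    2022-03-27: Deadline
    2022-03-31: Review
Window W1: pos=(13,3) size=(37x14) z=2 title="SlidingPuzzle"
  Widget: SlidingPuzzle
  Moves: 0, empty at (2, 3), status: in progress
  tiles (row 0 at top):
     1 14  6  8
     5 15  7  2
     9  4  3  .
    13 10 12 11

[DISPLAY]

      ┏━━━━━━━━━━━━━━━━━━━━━━━━━━━━━━━━━━━
      ┃ CalendarWidget                    
      ┠───────────────────────────────────
      ┃  ┏━━━━━━━━━━━━━━━━━━━━━━━━━━━━━━━━
      ┃Mo┃ SlidingPuzzle                  
      ┃  ┠────────────────────────────────
      ┃ 7┃┌────┬────┬────┬────┐           
      ┃14┃│  1 │ 14 │  6 │  8 │           
      ┃21┃├────┼────┼────┼────┤           
      ┃28┃│  5 │ 15 │  7 │  2 │           
      ┃  ┃├────┼────┼────┼────┤           
      ┃  ┃│  9 │  4 │  3 │    │           
      ┃  ┃├────┼────┼────┼────┤           
      ┃  ┃│ 13 │ 10 │ 12 │ 11 │           
      ┃  ┃└────┴────┴────┴────┘           


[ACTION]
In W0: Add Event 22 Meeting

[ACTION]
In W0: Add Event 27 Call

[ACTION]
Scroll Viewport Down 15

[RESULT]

      ┠───────────────────────────────────
      ┃  ┏━━━━━━━━━━━━━━━━━━━━━━━━━━━━━━━━
      ┃Mo┃ SlidingPuzzle                  
      ┃  ┠────────────────────────────────
      ┃ 7┃┌────┬────┬────┬────┐           
      ┃14┃│  1 │ 14 │  6 │  8 │           
      ┃21┃├────┼────┼────┼────┤           
      ┃28┃│  5 │ 15 │  7 │  2 │           
      ┃  ┃├────┼────┼────┼────┤           
      ┃  ┃│  9 │  4 │  3 │    │           
      ┃  ┃├────┼────┼────┼────┤           
      ┃  ┃│ 13 │ 10 │ 12 │ 11 │           
      ┃  ┃└────┴────┴────┴────┘           
      ┃  ┃Moves: 0                        
      ┃  ┗━━━━━━━━━━━━━━━━━━━━━━━━━━━━━━━━


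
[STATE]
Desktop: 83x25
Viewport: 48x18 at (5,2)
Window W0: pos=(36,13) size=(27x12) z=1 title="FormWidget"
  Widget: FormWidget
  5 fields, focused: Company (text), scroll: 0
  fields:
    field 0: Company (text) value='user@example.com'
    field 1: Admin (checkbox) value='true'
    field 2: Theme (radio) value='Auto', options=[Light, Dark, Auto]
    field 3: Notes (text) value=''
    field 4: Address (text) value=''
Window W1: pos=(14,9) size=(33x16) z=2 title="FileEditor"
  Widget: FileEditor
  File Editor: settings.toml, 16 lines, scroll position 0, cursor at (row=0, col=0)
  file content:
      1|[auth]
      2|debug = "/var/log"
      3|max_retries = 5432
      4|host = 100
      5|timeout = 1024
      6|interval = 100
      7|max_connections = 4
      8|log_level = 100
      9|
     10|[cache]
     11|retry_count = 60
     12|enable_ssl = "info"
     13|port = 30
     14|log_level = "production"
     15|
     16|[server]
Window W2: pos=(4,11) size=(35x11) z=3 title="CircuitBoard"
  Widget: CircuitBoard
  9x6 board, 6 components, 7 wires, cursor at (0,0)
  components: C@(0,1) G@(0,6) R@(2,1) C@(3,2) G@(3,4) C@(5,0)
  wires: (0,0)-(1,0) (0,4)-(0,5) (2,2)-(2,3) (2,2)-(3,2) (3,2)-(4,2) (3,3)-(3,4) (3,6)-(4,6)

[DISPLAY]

                                                
                                                
                                                
                                                
                                                
                                                
                                                
         ┏━━━━━━━━━━━━━━━━━━━━━━━━━━━━━━━┓      
         ┃ FileEditor                    ┃      
━━━━━━━━━━━━━━━━━━━━━━━━━━━━━━━━━┓───────┨      
 CircuitBoard                    ┃      ▲┃      
─────────────────────────────────┨      █┃━━━━━━
   0 1 2 3 4 5 6 7 8             ┃      ░┃t     
0  [.]  C           · ─ ·   G    ┃      ░┃──────
    │                            ┃      ░┃    [u
1   ·                            ┃      ░┃    [x
                                 ┃      ░┃    ( 
2       R   · ─ ·                ┃      ░┃    [ 


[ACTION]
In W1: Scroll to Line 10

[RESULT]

                                                
                                                
                                                
                                                
                                                
                                                
                                                
         ┏━━━━━━━━━━━━━━━━━━━━━━━━━━━━━━━┓      
         ┃ FileEditor                    ┃      
━━━━━━━━━━━━━━━━━━━━━━━━━━━━━━━━━┓───────┨      
 CircuitBoard                    ┃      ▲┃      
─────────────────────────────────┨      ░┃━━━━━━
   0 1 2 3 4 5 6 7 8             ┃      ░┃t     
0  [.]  C           · ─ ·   G    ┃      ░┃──────
    │                            ┃      ░┃    [u
1   ·                            ┃      ░┃    [x
                                 ┃      ░┃    ( 
2       R   · ─ ·                ┃      ░┃    [ 


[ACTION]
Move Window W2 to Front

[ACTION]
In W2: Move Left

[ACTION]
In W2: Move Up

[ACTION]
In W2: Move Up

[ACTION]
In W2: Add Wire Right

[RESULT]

                                                
                                                
                                                
                                                
                                                
                                                
                                                
         ┏━━━━━━━━━━━━━━━━━━━━━━━━━━━━━━━┓      
         ┃ FileEditor                    ┃      
━━━━━━━━━━━━━━━━━━━━━━━━━━━━━━━━━┓───────┨      
 CircuitBoard                    ┃      ▲┃      
─────────────────────────────────┨      ░┃━━━━━━
   0 1 2 3 4 5 6 7 8             ┃      ░┃t     
0  [.]─ C           · ─ ·   G    ┃      ░┃──────
    │                            ┃      ░┃    [u
1   ·                            ┃      ░┃    [x
                                 ┃      ░┃    ( 
2       R   · ─ ·                ┃      ░┃    [ 


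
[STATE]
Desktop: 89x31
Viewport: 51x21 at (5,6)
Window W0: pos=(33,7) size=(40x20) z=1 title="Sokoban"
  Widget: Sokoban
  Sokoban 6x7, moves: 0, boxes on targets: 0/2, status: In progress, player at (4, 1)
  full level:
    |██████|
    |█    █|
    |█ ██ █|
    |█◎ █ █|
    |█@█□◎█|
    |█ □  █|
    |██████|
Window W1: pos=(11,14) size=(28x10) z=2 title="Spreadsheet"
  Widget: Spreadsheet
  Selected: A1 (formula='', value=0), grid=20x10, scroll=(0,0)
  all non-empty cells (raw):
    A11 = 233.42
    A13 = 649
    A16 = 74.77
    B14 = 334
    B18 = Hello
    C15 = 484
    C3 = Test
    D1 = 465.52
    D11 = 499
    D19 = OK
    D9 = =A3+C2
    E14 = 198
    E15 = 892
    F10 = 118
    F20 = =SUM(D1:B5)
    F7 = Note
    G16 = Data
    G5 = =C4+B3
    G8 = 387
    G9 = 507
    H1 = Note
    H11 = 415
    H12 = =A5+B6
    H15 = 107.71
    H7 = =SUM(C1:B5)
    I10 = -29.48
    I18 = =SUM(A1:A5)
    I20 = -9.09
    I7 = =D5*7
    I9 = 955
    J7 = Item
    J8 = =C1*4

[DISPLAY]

                                                   
                            ┏━━━━━━━━━━━━━━━━━━━━━━
                            ┃ Sokoban              
                            ┠──────────────────────
                            ┃██████                
                            ┃█    █                
                            ┃█ ██ █                
                            ┃█◎ █ █                
      ┏━━━━━━━━━━━━━━━━━━━━━━━━━━┓█                
      ┃ Spreadsheet              ┃█                
      ┠──────────────────────────┨█                
      ┃A1:                       ┃: 0  0/2         
      ┃       A       B       C  ┃                 
      ┃--------------------------┃                 
      ┃  1      [0]       0      ┃                 
      ┃  2        0       0      ┃                 
      ┃  3        0       0Test  ┃                 
      ┗━━━━━━━━━━━━━━━━━━━━━━━━━━┛                 
                            ┃                      
                            ┃                      
                            ┗━━━━━━━━━━━━━━━━━━━━━━


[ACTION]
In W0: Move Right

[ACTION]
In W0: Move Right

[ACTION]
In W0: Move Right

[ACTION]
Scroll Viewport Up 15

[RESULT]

                                                   
                                                   
                                                   
                                                   
                                                   
                                                   
                                                   
                            ┏━━━━━━━━━━━━━━━━━━━━━━
                            ┃ Sokoban              
                            ┠──────────────────────
                            ┃██████                
                            ┃█    █                
                            ┃█ ██ █                
                            ┃█◎ █ █                
      ┏━━━━━━━━━━━━━━━━━━━━━━━━━━┓█                
      ┃ Spreadsheet              ┃█                
      ┠──────────────────────────┨█                
      ┃A1:                       ┃: 0  0/2         
      ┃       A       B       C  ┃                 
      ┃--------------------------┃                 
      ┃  1      [0]       0      ┃                 


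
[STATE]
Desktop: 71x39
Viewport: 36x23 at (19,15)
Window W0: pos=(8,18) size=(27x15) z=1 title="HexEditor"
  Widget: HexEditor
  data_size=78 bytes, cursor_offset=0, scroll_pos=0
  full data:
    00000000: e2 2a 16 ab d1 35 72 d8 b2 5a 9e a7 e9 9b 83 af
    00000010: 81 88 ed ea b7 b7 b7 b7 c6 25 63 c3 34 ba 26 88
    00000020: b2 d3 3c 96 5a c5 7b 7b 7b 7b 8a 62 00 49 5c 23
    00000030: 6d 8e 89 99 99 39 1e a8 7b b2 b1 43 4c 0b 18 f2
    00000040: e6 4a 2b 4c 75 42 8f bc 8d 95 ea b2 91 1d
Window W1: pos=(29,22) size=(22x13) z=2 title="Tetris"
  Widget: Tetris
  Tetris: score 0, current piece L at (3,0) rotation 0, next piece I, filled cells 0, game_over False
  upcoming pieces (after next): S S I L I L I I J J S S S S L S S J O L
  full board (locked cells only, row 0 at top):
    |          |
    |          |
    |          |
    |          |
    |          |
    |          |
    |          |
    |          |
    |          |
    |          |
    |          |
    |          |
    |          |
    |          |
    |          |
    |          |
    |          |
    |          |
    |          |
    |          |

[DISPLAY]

                                    
                                    
                                    
━━━━━━━━━━━━━━━┓                    
               ┃                    
───────────────┨                    
E2 2a 16 ab d1 ┃                    
81 88 ed e┏━━━━━━━━━━━━━━━━━━━━┓    
b2 d3 3c 9┃ Tetris             ┃    
6d 8e 89 9┠────────────────────┨    
e6 4a 2b 4┃          │Next:    ┃    
          ┃          │████     ┃    
          ┃          │         ┃    
          ┃          │         ┃    
          ┃          │         ┃    
          ┃          │         ┃    
          ┃          │Score:   ┃    
━━━━━━━━━━┃          │0        ┃    
          ┃          │         ┃    
          ┗━━━━━━━━━━━━━━━━━━━━┛    
                                    
                                    
                                    


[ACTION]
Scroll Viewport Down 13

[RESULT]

                                    
                                    
━━━━━━━━━━━━━━━┓                    
               ┃                    
───────────────┨                    
E2 2a 16 ab d1 ┃                    
81 88 ed e┏━━━━━━━━━━━━━━━━━━━━┓    
b2 d3 3c 9┃ Tetris             ┃    
6d 8e 89 9┠────────────────────┨    
e6 4a 2b 4┃          │Next:    ┃    
          ┃          │████     ┃    
          ┃          │         ┃    
          ┃          │         ┃    
          ┃          │         ┃    
          ┃          │         ┃    
          ┃          │Score:   ┃    
━━━━━━━━━━┃          │0        ┃    
          ┃          │         ┃    
          ┗━━━━━━━━━━━━━━━━━━━━┛    
                                    
                                    
                                    
                                    


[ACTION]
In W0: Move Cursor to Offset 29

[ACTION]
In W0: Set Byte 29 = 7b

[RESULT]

                                    
                                    
━━━━━━━━━━━━━━━┓                    
               ┃                    
───────────────┨                    
e2 2a 16 ab d1 ┃                    
81 88 ed e┏━━━━━━━━━━━━━━━━━━━━┓    
b2 d3 3c 9┃ Tetris             ┃    
6d 8e 89 9┠────────────────────┨    
e6 4a 2b 4┃          │Next:    ┃    
          ┃          │████     ┃    
          ┃          │         ┃    
          ┃          │         ┃    
          ┃          │         ┃    
          ┃          │         ┃    
          ┃          │Score:   ┃    
━━━━━━━━━━┃          │0        ┃    
          ┃          │         ┃    
          ┗━━━━━━━━━━━━━━━━━━━━┛    
                                    
                                    
                                    
                                    
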